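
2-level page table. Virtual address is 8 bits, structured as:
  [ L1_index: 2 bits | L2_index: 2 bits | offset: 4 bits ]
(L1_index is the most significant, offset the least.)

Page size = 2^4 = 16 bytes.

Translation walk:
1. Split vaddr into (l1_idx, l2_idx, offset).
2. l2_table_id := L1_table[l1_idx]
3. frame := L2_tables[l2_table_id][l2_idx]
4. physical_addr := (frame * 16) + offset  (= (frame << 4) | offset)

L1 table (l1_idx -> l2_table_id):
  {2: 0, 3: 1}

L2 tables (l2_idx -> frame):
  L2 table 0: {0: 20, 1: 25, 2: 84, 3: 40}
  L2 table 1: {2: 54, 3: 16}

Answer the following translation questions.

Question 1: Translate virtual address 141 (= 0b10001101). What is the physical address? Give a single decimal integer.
Answer: 333

Derivation:
vaddr = 141 = 0b10001101
Split: l1_idx=2, l2_idx=0, offset=13
L1[2] = 0
L2[0][0] = 20
paddr = 20 * 16 + 13 = 333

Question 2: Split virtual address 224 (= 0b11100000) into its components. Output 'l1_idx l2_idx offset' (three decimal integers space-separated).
vaddr = 224 = 0b11100000
  top 2 bits -> l1_idx = 3
  next 2 bits -> l2_idx = 2
  bottom 4 bits -> offset = 0

Answer: 3 2 0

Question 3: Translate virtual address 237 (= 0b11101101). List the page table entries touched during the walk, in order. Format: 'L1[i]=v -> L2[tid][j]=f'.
Answer: L1[3]=1 -> L2[1][2]=54

Derivation:
vaddr = 237 = 0b11101101
Split: l1_idx=3, l2_idx=2, offset=13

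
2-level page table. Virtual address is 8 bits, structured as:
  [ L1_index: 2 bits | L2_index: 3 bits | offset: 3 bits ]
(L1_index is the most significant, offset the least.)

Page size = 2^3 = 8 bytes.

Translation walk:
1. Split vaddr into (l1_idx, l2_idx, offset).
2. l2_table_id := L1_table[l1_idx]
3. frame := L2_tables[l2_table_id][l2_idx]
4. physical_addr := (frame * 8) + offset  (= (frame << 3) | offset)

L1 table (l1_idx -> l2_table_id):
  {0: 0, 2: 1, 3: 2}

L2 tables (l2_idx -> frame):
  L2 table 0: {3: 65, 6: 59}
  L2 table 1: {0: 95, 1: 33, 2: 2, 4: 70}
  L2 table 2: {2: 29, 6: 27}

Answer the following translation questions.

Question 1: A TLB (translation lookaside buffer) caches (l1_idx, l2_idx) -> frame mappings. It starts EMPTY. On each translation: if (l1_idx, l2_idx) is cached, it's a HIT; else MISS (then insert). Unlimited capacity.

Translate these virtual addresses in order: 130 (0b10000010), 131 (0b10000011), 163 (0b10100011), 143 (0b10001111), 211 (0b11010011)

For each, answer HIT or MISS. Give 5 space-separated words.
vaddr=130: (2,0) not in TLB -> MISS, insert
vaddr=131: (2,0) in TLB -> HIT
vaddr=163: (2,4) not in TLB -> MISS, insert
vaddr=143: (2,1) not in TLB -> MISS, insert
vaddr=211: (3,2) not in TLB -> MISS, insert

Answer: MISS HIT MISS MISS MISS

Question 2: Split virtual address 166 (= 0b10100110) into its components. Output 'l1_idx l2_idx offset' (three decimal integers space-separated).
vaddr = 166 = 0b10100110
  top 2 bits -> l1_idx = 2
  next 3 bits -> l2_idx = 4
  bottom 3 bits -> offset = 6

Answer: 2 4 6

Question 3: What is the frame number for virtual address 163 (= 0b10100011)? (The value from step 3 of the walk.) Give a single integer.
Answer: 70

Derivation:
vaddr = 163: l1_idx=2, l2_idx=4
L1[2] = 1; L2[1][4] = 70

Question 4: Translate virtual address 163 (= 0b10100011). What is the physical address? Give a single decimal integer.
vaddr = 163 = 0b10100011
Split: l1_idx=2, l2_idx=4, offset=3
L1[2] = 1
L2[1][4] = 70
paddr = 70 * 8 + 3 = 563

Answer: 563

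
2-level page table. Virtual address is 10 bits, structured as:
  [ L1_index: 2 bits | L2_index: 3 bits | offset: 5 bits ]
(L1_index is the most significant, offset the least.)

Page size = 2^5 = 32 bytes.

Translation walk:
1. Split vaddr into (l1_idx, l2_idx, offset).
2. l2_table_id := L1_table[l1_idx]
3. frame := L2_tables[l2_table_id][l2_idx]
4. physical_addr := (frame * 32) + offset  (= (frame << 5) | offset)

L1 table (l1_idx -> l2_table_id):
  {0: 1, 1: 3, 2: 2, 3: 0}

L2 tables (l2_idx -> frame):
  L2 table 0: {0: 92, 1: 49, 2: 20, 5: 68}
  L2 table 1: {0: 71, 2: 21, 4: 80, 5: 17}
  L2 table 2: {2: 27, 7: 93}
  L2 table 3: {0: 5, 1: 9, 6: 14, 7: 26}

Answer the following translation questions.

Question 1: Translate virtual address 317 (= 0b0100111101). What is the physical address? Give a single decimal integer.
Answer: 317

Derivation:
vaddr = 317 = 0b0100111101
Split: l1_idx=1, l2_idx=1, offset=29
L1[1] = 3
L2[3][1] = 9
paddr = 9 * 32 + 29 = 317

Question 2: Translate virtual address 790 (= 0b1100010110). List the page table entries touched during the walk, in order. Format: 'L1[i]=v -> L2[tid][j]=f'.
Answer: L1[3]=0 -> L2[0][0]=92

Derivation:
vaddr = 790 = 0b1100010110
Split: l1_idx=3, l2_idx=0, offset=22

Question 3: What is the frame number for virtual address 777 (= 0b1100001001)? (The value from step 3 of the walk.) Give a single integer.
vaddr = 777: l1_idx=3, l2_idx=0
L1[3] = 0; L2[0][0] = 92

Answer: 92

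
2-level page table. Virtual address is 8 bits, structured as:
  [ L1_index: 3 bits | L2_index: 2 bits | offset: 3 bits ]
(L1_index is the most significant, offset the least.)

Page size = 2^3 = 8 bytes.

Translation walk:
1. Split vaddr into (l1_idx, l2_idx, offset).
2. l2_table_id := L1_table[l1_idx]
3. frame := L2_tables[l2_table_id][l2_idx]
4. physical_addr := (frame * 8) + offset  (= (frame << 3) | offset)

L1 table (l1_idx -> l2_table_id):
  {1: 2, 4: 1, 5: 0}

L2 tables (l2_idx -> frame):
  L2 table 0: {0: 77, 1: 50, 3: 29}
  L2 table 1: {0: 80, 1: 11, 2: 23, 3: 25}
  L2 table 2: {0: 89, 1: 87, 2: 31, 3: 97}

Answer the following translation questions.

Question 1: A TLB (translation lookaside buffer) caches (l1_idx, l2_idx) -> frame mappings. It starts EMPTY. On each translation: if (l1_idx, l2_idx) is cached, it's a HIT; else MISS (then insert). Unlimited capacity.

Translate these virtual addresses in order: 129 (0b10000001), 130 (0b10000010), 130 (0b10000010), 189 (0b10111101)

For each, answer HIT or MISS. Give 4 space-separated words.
Answer: MISS HIT HIT MISS

Derivation:
vaddr=129: (4,0) not in TLB -> MISS, insert
vaddr=130: (4,0) in TLB -> HIT
vaddr=130: (4,0) in TLB -> HIT
vaddr=189: (5,3) not in TLB -> MISS, insert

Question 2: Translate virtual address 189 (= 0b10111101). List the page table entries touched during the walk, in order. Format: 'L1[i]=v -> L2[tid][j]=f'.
vaddr = 189 = 0b10111101
Split: l1_idx=5, l2_idx=3, offset=5

Answer: L1[5]=0 -> L2[0][3]=29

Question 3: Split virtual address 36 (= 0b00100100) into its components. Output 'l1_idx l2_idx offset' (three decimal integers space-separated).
Answer: 1 0 4

Derivation:
vaddr = 36 = 0b00100100
  top 3 bits -> l1_idx = 1
  next 2 bits -> l2_idx = 0
  bottom 3 bits -> offset = 4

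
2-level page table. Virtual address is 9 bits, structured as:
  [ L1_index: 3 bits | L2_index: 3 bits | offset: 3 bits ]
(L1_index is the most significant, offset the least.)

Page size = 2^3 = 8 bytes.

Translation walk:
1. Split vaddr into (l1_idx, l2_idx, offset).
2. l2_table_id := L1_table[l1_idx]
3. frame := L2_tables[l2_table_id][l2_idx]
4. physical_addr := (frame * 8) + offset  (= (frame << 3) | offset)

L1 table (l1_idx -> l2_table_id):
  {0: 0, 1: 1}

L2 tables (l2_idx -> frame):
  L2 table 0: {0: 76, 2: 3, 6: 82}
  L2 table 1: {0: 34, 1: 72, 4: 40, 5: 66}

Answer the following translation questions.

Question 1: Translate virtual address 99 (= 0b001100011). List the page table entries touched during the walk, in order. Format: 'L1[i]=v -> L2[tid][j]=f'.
Answer: L1[1]=1 -> L2[1][4]=40

Derivation:
vaddr = 99 = 0b001100011
Split: l1_idx=1, l2_idx=4, offset=3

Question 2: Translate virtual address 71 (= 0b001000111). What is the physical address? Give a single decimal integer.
Answer: 279

Derivation:
vaddr = 71 = 0b001000111
Split: l1_idx=1, l2_idx=0, offset=7
L1[1] = 1
L2[1][0] = 34
paddr = 34 * 8 + 7 = 279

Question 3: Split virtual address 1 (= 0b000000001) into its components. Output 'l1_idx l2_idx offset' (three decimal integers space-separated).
vaddr = 1 = 0b000000001
  top 3 bits -> l1_idx = 0
  next 3 bits -> l2_idx = 0
  bottom 3 bits -> offset = 1

Answer: 0 0 1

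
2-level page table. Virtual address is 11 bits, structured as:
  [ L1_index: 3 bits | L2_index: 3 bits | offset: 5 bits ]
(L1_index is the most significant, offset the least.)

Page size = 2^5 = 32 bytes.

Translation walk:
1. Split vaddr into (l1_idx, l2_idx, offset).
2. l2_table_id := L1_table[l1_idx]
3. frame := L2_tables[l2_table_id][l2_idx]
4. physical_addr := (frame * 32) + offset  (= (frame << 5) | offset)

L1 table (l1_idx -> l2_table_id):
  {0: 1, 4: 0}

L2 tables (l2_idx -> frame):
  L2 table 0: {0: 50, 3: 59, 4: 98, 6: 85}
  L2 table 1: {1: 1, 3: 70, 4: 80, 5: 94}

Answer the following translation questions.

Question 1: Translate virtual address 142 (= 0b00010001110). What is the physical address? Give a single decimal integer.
vaddr = 142 = 0b00010001110
Split: l1_idx=0, l2_idx=4, offset=14
L1[0] = 1
L2[1][4] = 80
paddr = 80 * 32 + 14 = 2574

Answer: 2574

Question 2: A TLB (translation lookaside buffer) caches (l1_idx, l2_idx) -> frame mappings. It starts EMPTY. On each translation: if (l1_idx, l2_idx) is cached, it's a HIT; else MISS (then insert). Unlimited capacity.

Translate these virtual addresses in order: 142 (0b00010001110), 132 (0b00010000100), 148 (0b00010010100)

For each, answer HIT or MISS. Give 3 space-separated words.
vaddr=142: (0,4) not in TLB -> MISS, insert
vaddr=132: (0,4) in TLB -> HIT
vaddr=148: (0,4) in TLB -> HIT

Answer: MISS HIT HIT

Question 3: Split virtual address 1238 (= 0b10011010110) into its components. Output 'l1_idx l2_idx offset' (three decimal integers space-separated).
Answer: 4 6 22

Derivation:
vaddr = 1238 = 0b10011010110
  top 3 bits -> l1_idx = 4
  next 3 bits -> l2_idx = 6
  bottom 5 bits -> offset = 22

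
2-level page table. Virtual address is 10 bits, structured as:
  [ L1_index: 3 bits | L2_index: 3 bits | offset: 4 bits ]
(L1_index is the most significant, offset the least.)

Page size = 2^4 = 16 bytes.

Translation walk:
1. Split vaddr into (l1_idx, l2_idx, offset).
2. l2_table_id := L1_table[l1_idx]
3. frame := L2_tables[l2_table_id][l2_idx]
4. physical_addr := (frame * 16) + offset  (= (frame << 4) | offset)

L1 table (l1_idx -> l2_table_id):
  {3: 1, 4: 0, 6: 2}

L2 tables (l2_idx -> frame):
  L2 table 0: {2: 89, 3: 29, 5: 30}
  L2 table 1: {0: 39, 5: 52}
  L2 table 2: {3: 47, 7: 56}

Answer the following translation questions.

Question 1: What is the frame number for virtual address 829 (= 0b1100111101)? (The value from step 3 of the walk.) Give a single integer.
vaddr = 829: l1_idx=6, l2_idx=3
L1[6] = 2; L2[2][3] = 47

Answer: 47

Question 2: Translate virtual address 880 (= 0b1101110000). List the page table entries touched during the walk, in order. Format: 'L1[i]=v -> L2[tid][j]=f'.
vaddr = 880 = 0b1101110000
Split: l1_idx=6, l2_idx=7, offset=0

Answer: L1[6]=2 -> L2[2][7]=56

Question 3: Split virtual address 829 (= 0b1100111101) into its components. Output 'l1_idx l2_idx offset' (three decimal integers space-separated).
Answer: 6 3 13

Derivation:
vaddr = 829 = 0b1100111101
  top 3 bits -> l1_idx = 6
  next 3 bits -> l2_idx = 3
  bottom 4 bits -> offset = 13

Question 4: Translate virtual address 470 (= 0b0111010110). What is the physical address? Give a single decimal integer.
Answer: 838

Derivation:
vaddr = 470 = 0b0111010110
Split: l1_idx=3, l2_idx=5, offset=6
L1[3] = 1
L2[1][5] = 52
paddr = 52 * 16 + 6 = 838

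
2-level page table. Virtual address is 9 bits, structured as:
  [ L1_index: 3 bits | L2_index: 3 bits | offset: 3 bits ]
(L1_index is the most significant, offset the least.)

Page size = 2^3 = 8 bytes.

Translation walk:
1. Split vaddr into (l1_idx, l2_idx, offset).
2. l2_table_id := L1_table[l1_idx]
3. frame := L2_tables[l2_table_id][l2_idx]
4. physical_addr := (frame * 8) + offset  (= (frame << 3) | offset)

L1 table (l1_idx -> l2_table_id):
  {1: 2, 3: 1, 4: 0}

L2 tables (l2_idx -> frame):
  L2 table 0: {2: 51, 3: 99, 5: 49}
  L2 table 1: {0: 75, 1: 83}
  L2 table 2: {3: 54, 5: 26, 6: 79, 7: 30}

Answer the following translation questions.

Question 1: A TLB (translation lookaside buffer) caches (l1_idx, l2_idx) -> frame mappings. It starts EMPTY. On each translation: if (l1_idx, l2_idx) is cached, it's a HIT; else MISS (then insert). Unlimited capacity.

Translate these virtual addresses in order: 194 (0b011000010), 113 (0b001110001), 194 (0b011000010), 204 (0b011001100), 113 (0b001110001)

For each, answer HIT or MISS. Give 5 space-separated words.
vaddr=194: (3,0) not in TLB -> MISS, insert
vaddr=113: (1,6) not in TLB -> MISS, insert
vaddr=194: (3,0) in TLB -> HIT
vaddr=204: (3,1) not in TLB -> MISS, insert
vaddr=113: (1,6) in TLB -> HIT

Answer: MISS MISS HIT MISS HIT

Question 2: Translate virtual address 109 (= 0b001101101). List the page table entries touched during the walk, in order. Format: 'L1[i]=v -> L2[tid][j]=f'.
vaddr = 109 = 0b001101101
Split: l1_idx=1, l2_idx=5, offset=5

Answer: L1[1]=2 -> L2[2][5]=26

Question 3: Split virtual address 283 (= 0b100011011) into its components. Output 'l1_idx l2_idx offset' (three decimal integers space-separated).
Answer: 4 3 3

Derivation:
vaddr = 283 = 0b100011011
  top 3 bits -> l1_idx = 4
  next 3 bits -> l2_idx = 3
  bottom 3 bits -> offset = 3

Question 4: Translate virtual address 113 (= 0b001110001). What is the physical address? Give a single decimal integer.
vaddr = 113 = 0b001110001
Split: l1_idx=1, l2_idx=6, offset=1
L1[1] = 2
L2[2][6] = 79
paddr = 79 * 8 + 1 = 633

Answer: 633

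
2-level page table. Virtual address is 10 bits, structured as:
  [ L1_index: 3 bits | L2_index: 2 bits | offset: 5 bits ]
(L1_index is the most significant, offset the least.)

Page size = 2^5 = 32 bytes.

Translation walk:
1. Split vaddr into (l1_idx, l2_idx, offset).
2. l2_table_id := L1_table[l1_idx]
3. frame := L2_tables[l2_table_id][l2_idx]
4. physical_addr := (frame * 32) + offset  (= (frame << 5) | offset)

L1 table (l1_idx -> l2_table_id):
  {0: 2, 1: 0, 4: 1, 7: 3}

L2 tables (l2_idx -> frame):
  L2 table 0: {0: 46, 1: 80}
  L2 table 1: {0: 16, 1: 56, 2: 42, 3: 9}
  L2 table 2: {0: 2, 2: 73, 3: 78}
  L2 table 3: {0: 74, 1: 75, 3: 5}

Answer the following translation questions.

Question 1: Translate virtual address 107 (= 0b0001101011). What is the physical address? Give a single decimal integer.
Answer: 2507

Derivation:
vaddr = 107 = 0b0001101011
Split: l1_idx=0, l2_idx=3, offset=11
L1[0] = 2
L2[2][3] = 78
paddr = 78 * 32 + 11 = 2507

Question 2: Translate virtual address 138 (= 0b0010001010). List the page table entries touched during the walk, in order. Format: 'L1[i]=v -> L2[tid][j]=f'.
Answer: L1[1]=0 -> L2[0][0]=46

Derivation:
vaddr = 138 = 0b0010001010
Split: l1_idx=1, l2_idx=0, offset=10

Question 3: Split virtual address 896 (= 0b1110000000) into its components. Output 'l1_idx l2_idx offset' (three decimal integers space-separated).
Answer: 7 0 0

Derivation:
vaddr = 896 = 0b1110000000
  top 3 bits -> l1_idx = 7
  next 2 bits -> l2_idx = 0
  bottom 5 bits -> offset = 0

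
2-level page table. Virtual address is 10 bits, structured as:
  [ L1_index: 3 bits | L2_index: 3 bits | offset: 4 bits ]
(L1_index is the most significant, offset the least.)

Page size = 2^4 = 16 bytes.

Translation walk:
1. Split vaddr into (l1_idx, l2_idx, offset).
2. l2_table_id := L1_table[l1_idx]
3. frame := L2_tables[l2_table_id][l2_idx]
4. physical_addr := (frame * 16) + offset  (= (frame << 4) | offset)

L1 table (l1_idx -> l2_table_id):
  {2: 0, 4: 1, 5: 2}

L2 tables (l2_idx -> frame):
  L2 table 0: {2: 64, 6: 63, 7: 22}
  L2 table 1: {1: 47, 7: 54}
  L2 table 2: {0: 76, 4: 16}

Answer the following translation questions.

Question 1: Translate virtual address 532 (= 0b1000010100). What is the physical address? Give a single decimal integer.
vaddr = 532 = 0b1000010100
Split: l1_idx=4, l2_idx=1, offset=4
L1[4] = 1
L2[1][1] = 47
paddr = 47 * 16 + 4 = 756

Answer: 756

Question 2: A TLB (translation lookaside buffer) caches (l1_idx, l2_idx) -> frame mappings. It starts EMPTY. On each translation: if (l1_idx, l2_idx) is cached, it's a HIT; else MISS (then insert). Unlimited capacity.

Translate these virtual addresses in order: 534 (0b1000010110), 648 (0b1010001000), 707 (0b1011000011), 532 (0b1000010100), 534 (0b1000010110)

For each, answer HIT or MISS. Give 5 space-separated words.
vaddr=534: (4,1) not in TLB -> MISS, insert
vaddr=648: (5,0) not in TLB -> MISS, insert
vaddr=707: (5,4) not in TLB -> MISS, insert
vaddr=532: (4,1) in TLB -> HIT
vaddr=534: (4,1) in TLB -> HIT

Answer: MISS MISS MISS HIT HIT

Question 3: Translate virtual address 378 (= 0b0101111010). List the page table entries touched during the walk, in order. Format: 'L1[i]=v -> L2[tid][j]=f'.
vaddr = 378 = 0b0101111010
Split: l1_idx=2, l2_idx=7, offset=10

Answer: L1[2]=0 -> L2[0][7]=22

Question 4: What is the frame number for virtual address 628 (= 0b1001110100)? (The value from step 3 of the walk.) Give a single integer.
Answer: 54

Derivation:
vaddr = 628: l1_idx=4, l2_idx=7
L1[4] = 1; L2[1][7] = 54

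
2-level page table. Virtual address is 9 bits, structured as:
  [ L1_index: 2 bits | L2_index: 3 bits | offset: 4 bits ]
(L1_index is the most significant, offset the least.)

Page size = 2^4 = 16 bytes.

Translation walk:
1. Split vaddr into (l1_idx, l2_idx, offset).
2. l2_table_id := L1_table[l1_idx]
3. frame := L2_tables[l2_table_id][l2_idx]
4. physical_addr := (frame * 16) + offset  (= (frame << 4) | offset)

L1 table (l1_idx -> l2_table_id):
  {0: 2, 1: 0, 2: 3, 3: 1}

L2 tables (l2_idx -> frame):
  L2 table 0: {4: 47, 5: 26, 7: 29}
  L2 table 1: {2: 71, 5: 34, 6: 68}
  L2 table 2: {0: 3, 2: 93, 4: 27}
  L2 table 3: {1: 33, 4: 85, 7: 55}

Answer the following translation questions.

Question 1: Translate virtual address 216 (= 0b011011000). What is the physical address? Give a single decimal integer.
vaddr = 216 = 0b011011000
Split: l1_idx=1, l2_idx=5, offset=8
L1[1] = 0
L2[0][5] = 26
paddr = 26 * 16 + 8 = 424

Answer: 424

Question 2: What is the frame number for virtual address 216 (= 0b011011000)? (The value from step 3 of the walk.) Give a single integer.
vaddr = 216: l1_idx=1, l2_idx=5
L1[1] = 0; L2[0][5] = 26

Answer: 26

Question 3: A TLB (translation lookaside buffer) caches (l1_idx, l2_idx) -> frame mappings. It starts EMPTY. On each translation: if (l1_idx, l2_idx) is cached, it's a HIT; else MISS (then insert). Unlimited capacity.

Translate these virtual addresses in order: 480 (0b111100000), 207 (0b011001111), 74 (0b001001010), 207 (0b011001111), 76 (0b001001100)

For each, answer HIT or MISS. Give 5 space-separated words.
vaddr=480: (3,6) not in TLB -> MISS, insert
vaddr=207: (1,4) not in TLB -> MISS, insert
vaddr=74: (0,4) not in TLB -> MISS, insert
vaddr=207: (1,4) in TLB -> HIT
vaddr=76: (0,4) in TLB -> HIT

Answer: MISS MISS MISS HIT HIT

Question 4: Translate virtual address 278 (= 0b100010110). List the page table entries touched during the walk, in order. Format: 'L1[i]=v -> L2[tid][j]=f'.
Answer: L1[2]=3 -> L2[3][1]=33

Derivation:
vaddr = 278 = 0b100010110
Split: l1_idx=2, l2_idx=1, offset=6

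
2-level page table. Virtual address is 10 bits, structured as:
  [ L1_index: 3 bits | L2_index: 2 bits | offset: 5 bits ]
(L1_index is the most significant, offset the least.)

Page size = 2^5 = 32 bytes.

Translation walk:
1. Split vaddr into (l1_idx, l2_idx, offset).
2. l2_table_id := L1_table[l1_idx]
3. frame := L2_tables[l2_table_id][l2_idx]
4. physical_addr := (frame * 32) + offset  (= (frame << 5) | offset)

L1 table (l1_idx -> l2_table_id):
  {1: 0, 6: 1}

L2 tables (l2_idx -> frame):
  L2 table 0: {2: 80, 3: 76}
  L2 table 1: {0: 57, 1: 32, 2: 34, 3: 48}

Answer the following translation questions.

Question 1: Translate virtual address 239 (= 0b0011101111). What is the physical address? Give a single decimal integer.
Answer: 2447

Derivation:
vaddr = 239 = 0b0011101111
Split: l1_idx=1, l2_idx=3, offset=15
L1[1] = 0
L2[0][3] = 76
paddr = 76 * 32 + 15 = 2447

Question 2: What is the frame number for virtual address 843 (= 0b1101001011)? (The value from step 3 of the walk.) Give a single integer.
vaddr = 843: l1_idx=6, l2_idx=2
L1[6] = 1; L2[1][2] = 34

Answer: 34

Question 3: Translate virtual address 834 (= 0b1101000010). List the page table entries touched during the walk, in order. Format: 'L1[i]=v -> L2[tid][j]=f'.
Answer: L1[6]=1 -> L2[1][2]=34

Derivation:
vaddr = 834 = 0b1101000010
Split: l1_idx=6, l2_idx=2, offset=2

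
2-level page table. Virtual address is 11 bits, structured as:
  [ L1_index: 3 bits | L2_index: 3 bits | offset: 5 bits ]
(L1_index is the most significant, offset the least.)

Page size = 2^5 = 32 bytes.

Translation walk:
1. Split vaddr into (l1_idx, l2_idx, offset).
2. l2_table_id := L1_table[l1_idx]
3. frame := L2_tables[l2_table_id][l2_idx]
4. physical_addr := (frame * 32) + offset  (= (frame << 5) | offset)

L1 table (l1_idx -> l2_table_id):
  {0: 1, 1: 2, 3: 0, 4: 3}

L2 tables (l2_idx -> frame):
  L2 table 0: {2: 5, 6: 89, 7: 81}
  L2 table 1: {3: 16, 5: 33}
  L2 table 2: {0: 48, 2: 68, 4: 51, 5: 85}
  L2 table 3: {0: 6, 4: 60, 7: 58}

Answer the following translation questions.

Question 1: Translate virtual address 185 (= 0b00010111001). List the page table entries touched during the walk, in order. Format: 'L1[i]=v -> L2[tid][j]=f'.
Answer: L1[0]=1 -> L2[1][5]=33

Derivation:
vaddr = 185 = 0b00010111001
Split: l1_idx=0, l2_idx=5, offset=25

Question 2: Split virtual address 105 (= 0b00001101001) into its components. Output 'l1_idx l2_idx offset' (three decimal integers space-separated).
vaddr = 105 = 0b00001101001
  top 3 bits -> l1_idx = 0
  next 3 bits -> l2_idx = 3
  bottom 5 bits -> offset = 9

Answer: 0 3 9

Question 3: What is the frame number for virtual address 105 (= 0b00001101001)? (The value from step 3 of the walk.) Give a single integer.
vaddr = 105: l1_idx=0, l2_idx=3
L1[0] = 1; L2[1][3] = 16

Answer: 16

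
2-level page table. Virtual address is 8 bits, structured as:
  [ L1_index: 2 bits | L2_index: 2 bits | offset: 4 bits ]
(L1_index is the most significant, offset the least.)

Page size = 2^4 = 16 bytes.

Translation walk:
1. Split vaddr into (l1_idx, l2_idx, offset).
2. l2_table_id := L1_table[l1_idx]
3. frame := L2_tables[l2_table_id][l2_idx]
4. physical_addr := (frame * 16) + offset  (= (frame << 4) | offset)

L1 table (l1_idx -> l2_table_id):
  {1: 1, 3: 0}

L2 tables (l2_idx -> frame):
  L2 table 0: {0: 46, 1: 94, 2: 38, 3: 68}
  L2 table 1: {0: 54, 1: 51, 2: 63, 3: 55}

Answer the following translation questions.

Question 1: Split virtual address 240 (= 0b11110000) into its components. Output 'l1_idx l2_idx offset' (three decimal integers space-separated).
vaddr = 240 = 0b11110000
  top 2 bits -> l1_idx = 3
  next 2 bits -> l2_idx = 3
  bottom 4 bits -> offset = 0

Answer: 3 3 0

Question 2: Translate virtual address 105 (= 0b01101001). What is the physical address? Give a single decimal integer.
vaddr = 105 = 0b01101001
Split: l1_idx=1, l2_idx=2, offset=9
L1[1] = 1
L2[1][2] = 63
paddr = 63 * 16 + 9 = 1017

Answer: 1017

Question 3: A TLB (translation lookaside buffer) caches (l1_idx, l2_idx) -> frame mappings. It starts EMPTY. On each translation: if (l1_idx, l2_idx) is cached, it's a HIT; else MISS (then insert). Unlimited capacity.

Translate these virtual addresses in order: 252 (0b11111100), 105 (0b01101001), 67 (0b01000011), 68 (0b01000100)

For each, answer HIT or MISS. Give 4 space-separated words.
vaddr=252: (3,3) not in TLB -> MISS, insert
vaddr=105: (1,2) not in TLB -> MISS, insert
vaddr=67: (1,0) not in TLB -> MISS, insert
vaddr=68: (1,0) in TLB -> HIT

Answer: MISS MISS MISS HIT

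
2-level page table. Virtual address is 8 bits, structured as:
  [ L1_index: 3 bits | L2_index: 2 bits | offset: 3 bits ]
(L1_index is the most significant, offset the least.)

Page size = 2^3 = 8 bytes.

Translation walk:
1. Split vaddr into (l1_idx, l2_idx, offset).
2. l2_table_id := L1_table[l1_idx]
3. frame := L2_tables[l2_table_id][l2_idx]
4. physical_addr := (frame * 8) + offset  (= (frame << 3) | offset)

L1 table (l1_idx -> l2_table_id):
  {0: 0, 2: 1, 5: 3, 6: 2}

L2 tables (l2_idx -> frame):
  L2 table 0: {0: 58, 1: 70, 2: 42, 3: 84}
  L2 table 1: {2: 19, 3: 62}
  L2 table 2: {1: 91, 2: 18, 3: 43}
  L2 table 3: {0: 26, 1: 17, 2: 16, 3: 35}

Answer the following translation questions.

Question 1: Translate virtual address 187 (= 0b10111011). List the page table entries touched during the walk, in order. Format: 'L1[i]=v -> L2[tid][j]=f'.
vaddr = 187 = 0b10111011
Split: l1_idx=5, l2_idx=3, offset=3

Answer: L1[5]=3 -> L2[3][3]=35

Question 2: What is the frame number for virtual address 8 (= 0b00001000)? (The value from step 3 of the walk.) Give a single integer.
vaddr = 8: l1_idx=0, l2_idx=1
L1[0] = 0; L2[0][1] = 70

Answer: 70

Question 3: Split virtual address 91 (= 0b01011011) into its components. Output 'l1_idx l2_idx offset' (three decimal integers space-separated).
vaddr = 91 = 0b01011011
  top 3 bits -> l1_idx = 2
  next 2 bits -> l2_idx = 3
  bottom 3 bits -> offset = 3

Answer: 2 3 3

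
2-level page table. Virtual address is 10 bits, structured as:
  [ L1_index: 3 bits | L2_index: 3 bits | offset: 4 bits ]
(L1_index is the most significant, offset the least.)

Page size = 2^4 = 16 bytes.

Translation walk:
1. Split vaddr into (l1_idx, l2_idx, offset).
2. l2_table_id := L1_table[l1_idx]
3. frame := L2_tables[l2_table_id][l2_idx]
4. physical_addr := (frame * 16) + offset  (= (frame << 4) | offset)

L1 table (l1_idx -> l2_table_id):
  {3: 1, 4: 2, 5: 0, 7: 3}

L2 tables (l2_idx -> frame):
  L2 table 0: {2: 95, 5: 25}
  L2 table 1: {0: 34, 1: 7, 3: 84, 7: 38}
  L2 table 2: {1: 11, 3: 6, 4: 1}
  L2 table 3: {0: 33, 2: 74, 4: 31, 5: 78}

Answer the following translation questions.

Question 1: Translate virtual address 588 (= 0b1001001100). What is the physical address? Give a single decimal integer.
vaddr = 588 = 0b1001001100
Split: l1_idx=4, l2_idx=4, offset=12
L1[4] = 2
L2[2][4] = 1
paddr = 1 * 16 + 12 = 28

Answer: 28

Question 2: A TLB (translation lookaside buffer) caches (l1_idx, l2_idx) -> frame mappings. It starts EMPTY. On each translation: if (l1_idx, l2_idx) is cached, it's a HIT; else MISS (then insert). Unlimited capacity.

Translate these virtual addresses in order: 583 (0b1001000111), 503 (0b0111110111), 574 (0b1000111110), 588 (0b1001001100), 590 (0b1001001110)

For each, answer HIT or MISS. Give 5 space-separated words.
vaddr=583: (4,4) not in TLB -> MISS, insert
vaddr=503: (3,7) not in TLB -> MISS, insert
vaddr=574: (4,3) not in TLB -> MISS, insert
vaddr=588: (4,4) in TLB -> HIT
vaddr=590: (4,4) in TLB -> HIT

Answer: MISS MISS MISS HIT HIT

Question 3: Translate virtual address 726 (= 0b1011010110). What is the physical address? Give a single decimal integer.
vaddr = 726 = 0b1011010110
Split: l1_idx=5, l2_idx=5, offset=6
L1[5] = 0
L2[0][5] = 25
paddr = 25 * 16 + 6 = 406

Answer: 406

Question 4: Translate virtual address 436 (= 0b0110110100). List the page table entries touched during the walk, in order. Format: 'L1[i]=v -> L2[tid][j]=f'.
vaddr = 436 = 0b0110110100
Split: l1_idx=3, l2_idx=3, offset=4

Answer: L1[3]=1 -> L2[1][3]=84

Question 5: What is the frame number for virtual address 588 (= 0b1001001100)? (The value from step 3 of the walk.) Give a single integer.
vaddr = 588: l1_idx=4, l2_idx=4
L1[4] = 2; L2[2][4] = 1

Answer: 1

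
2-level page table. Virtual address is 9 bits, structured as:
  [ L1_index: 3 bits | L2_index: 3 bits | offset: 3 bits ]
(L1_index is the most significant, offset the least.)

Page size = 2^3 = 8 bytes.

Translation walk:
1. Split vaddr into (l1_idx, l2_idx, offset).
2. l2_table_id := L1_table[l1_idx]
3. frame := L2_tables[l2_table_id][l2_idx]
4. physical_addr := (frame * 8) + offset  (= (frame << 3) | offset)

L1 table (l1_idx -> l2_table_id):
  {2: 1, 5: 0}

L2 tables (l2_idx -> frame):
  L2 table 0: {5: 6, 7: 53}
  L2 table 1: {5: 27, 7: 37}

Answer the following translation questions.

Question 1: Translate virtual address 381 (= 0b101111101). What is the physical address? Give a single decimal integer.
vaddr = 381 = 0b101111101
Split: l1_idx=5, l2_idx=7, offset=5
L1[5] = 0
L2[0][7] = 53
paddr = 53 * 8 + 5 = 429

Answer: 429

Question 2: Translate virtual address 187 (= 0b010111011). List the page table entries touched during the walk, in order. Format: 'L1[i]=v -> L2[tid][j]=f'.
Answer: L1[2]=1 -> L2[1][7]=37

Derivation:
vaddr = 187 = 0b010111011
Split: l1_idx=2, l2_idx=7, offset=3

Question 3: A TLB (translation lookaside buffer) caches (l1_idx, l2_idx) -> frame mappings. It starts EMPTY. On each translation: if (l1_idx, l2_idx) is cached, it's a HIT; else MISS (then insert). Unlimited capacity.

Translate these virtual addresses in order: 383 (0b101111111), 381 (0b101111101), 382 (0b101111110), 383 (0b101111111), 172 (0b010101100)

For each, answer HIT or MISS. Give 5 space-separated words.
Answer: MISS HIT HIT HIT MISS

Derivation:
vaddr=383: (5,7) not in TLB -> MISS, insert
vaddr=381: (5,7) in TLB -> HIT
vaddr=382: (5,7) in TLB -> HIT
vaddr=383: (5,7) in TLB -> HIT
vaddr=172: (2,5) not in TLB -> MISS, insert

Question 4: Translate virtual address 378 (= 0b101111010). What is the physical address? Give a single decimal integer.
Answer: 426

Derivation:
vaddr = 378 = 0b101111010
Split: l1_idx=5, l2_idx=7, offset=2
L1[5] = 0
L2[0][7] = 53
paddr = 53 * 8 + 2 = 426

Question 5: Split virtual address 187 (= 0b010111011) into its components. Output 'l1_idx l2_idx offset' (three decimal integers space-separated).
Answer: 2 7 3

Derivation:
vaddr = 187 = 0b010111011
  top 3 bits -> l1_idx = 2
  next 3 bits -> l2_idx = 7
  bottom 3 bits -> offset = 3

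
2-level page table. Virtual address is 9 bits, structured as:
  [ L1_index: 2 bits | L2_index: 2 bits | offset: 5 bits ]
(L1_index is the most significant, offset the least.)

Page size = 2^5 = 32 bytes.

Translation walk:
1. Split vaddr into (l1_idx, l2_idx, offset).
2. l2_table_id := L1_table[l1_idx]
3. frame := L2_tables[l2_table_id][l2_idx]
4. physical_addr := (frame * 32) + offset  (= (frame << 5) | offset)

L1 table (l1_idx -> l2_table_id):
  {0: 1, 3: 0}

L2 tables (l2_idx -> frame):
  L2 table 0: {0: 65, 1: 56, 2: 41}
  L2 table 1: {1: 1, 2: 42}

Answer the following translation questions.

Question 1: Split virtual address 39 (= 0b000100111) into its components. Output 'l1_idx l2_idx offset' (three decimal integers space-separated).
Answer: 0 1 7

Derivation:
vaddr = 39 = 0b000100111
  top 2 bits -> l1_idx = 0
  next 2 bits -> l2_idx = 1
  bottom 5 bits -> offset = 7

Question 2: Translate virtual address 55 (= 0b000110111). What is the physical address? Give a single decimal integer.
Answer: 55

Derivation:
vaddr = 55 = 0b000110111
Split: l1_idx=0, l2_idx=1, offset=23
L1[0] = 1
L2[1][1] = 1
paddr = 1 * 32 + 23 = 55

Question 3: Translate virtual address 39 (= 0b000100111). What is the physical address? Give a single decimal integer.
Answer: 39

Derivation:
vaddr = 39 = 0b000100111
Split: l1_idx=0, l2_idx=1, offset=7
L1[0] = 1
L2[1][1] = 1
paddr = 1 * 32 + 7 = 39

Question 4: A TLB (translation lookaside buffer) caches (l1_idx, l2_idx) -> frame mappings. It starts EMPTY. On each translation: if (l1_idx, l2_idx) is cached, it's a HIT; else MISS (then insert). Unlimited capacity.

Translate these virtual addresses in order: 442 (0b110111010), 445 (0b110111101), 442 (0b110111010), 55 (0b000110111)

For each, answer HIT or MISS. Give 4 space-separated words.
vaddr=442: (3,1) not in TLB -> MISS, insert
vaddr=445: (3,1) in TLB -> HIT
vaddr=442: (3,1) in TLB -> HIT
vaddr=55: (0,1) not in TLB -> MISS, insert

Answer: MISS HIT HIT MISS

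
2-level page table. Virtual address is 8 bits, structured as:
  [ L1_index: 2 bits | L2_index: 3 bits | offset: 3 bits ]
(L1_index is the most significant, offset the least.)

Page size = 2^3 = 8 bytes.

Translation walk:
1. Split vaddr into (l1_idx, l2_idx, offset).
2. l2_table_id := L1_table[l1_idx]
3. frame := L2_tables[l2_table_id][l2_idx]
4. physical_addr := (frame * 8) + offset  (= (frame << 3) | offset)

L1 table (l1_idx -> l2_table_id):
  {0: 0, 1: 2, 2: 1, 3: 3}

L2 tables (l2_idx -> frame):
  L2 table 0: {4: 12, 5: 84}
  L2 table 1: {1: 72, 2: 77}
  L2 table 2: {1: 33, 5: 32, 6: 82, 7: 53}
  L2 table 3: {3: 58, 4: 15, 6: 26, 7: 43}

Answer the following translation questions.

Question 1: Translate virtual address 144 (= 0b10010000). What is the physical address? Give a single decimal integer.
Answer: 616

Derivation:
vaddr = 144 = 0b10010000
Split: l1_idx=2, l2_idx=2, offset=0
L1[2] = 1
L2[1][2] = 77
paddr = 77 * 8 + 0 = 616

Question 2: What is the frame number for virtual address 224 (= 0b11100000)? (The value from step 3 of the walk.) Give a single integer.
vaddr = 224: l1_idx=3, l2_idx=4
L1[3] = 3; L2[3][4] = 15

Answer: 15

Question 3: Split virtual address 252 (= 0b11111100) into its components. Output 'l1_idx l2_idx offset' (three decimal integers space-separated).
vaddr = 252 = 0b11111100
  top 2 bits -> l1_idx = 3
  next 3 bits -> l2_idx = 7
  bottom 3 bits -> offset = 4

Answer: 3 7 4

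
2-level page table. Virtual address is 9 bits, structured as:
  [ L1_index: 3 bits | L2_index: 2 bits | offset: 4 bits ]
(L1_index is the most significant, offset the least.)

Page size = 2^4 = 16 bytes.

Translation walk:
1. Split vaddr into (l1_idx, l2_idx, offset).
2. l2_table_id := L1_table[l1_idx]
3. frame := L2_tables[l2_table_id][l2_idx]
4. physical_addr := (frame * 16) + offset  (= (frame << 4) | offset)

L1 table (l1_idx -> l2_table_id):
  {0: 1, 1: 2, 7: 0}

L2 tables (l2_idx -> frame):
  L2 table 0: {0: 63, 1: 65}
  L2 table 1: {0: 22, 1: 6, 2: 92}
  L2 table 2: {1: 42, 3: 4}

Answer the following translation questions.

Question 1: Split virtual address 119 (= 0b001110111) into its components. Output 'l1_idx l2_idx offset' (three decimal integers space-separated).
Answer: 1 3 7

Derivation:
vaddr = 119 = 0b001110111
  top 3 bits -> l1_idx = 1
  next 2 bits -> l2_idx = 3
  bottom 4 bits -> offset = 7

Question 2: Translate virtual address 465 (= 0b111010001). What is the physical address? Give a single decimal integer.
vaddr = 465 = 0b111010001
Split: l1_idx=7, l2_idx=1, offset=1
L1[7] = 0
L2[0][1] = 65
paddr = 65 * 16 + 1 = 1041

Answer: 1041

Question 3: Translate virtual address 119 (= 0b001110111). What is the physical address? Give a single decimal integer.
vaddr = 119 = 0b001110111
Split: l1_idx=1, l2_idx=3, offset=7
L1[1] = 2
L2[2][3] = 4
paddr = 4 * 16 + 7 = 71

Answer: 71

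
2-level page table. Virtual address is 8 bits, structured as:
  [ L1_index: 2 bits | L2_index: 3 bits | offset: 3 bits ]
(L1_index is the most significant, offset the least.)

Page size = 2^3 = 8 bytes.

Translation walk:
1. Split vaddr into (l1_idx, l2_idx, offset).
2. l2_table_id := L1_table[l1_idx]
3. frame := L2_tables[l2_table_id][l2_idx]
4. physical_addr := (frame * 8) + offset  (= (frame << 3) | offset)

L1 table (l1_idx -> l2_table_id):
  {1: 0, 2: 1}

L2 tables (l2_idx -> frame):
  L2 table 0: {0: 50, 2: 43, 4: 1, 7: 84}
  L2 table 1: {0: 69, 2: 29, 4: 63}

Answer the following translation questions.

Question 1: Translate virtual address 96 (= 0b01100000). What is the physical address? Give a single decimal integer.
vaddr = 96 = 0b01100000
Split: l1_idx=1, l2_idx=4, offset=0
L1[1] = 0
L2[0][4] = 1
paddr = 1 * 8 + 0 = 8

Answer: 8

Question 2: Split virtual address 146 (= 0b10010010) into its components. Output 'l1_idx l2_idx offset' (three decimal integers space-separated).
Answer: 2 2 2

Derivation:
vaddr = 146 = 0b10010010
  top 2 bits -> l1_idx = 2
  next 3 bits -> l2_idx = 2
  bottom 3 bits -> offset = 2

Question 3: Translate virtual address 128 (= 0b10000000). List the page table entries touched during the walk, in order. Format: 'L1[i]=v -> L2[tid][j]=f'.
vaddr = 128 = 0b10000000
Split: l1_idx=2, l2_idx=0, offset=0

Answer: L1[2]=1 -> L2[1][0]=69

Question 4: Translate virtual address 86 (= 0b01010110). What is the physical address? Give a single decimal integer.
Answer: 350

Derivation:
vaddr = 86 = 0b01010110
Split: l1_idx=1, l2_idx=2, offset=6
L1[1] = 0
L2[0][2] = 43
paddr = 43 * 8 + 6 = 350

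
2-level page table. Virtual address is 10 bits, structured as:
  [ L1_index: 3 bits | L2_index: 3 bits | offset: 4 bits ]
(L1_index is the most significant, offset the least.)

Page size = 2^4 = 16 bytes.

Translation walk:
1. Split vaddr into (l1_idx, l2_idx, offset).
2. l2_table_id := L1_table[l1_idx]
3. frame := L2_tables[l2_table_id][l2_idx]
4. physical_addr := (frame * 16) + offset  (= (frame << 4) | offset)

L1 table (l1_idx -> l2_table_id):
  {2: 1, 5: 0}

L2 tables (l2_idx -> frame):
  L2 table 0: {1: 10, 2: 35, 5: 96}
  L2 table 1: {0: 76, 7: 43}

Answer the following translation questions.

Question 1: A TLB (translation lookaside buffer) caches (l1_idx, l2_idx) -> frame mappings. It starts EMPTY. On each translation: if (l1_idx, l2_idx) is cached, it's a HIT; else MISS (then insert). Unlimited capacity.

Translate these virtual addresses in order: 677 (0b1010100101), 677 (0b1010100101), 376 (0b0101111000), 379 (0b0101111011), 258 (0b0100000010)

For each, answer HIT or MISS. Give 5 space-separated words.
vaddr=677: (5,2) not in TLB -> MISS, insert
vaddr=677: (5,2) in TLB -> HIT
vaddr=376: (2,7) not in TLB -> MISS, insert
vaddr=379: (2,7) in TLB -> HIT
vaddr=258: (2,0) not in TLB -> MISS, insert

Answer: MISS HIT MISS HIT MISS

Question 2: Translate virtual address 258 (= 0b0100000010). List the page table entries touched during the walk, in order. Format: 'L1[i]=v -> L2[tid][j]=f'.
vaddr = 258 = 0b0100000010
Split: l1_idx=2, l2_idx=0, offset=2

Answer: L1[2]=1 -> L2[1][0]=76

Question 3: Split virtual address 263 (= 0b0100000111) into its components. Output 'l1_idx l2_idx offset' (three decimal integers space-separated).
vaddr = 263 = 0b0100000111
  top 3 bits -> l1_idx = 2
  next 3 bits -> l2_idx = 0
  bottom 4 bits -> offset = 7

Answer: 2 0 7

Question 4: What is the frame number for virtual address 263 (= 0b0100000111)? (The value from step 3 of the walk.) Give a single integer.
Answer: 76

Derivation:
vaddr = 263: l1_idx=2, l2_idx=0
L1[2] = 1; L2[1][0] = 76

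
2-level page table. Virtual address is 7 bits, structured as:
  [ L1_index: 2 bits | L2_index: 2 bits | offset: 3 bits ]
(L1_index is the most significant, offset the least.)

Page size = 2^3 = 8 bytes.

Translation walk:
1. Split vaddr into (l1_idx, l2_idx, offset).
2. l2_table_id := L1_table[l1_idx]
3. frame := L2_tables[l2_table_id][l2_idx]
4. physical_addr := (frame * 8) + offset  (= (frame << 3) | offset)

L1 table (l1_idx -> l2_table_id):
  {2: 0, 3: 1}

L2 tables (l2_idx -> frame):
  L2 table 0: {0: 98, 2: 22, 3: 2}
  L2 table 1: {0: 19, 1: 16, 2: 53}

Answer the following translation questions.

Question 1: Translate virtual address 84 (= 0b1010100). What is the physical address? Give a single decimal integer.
Answer: 180

Derivation:
vaddr = 84 = 0b1010100
Split: l1_idx=2, l2_idx=2, offset=4
L1[2] = 0
L2[0][2] = 22
paddr = 22 * 8 + 4 = 180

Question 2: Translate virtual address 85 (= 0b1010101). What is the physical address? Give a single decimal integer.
vaddr = 85 = 0b1010101
Split: l1_idx=2, l2_idx=2, offset=5
L1[2] = 0
L2[0][2] = 22
paddr = 22 * 8 + 5 = 181

Answer: 181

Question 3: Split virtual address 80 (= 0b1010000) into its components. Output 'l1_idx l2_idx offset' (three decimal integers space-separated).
Answer: 2 2 0

Derivation:
vaddr = 80 = 0b1010000
  top 2 bits -> l1_idx = 2
  next 2 bits -> l2_idx = 2
  bottom 3 bits -> offset = 0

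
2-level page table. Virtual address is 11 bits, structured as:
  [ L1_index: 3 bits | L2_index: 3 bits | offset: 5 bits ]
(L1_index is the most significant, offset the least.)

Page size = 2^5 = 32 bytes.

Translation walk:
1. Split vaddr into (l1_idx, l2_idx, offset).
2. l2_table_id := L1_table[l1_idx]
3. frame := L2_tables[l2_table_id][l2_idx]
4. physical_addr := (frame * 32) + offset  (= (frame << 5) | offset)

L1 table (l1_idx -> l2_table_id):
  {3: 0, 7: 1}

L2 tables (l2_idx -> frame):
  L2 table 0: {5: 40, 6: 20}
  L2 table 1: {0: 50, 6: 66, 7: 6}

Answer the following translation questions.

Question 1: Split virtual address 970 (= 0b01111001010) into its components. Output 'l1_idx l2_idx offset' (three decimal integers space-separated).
Answer: 3 6 10

Derivation:
vaddr = 970 = 0b01111001010
  top 3 bits -> l1_idx = 3
  next 3 bits -> l2_idx = 6
  bottom 5 bits -> offset = 10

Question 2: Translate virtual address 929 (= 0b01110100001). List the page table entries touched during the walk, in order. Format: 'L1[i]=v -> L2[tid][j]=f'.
Answer: L1[3]=0 -> L2[0][5]=40

Derivation:
vaddr = 929 = 0b01110100001
Split: l1_idx=3, l2_idx=5, offset=1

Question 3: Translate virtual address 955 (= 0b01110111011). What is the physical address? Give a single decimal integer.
vaddr = 955 = 0b01110111011
Split: l1_idx=3, l2_idx=5, offset=27
L1[3] = 0
L2[0][5] = 40
paddr = 40 * 32 + 27 = 1307

Answer: 1307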